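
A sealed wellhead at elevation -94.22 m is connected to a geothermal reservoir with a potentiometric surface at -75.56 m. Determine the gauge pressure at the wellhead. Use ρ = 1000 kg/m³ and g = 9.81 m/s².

P ≈ 183 kPa

Head above the cap: Δh = -75.56 − (-94.22) = 18.66 m.
P = ρgΔh = 1000 × 9.81 × 18.66 = 183055 Pa ≈ 183 kPa.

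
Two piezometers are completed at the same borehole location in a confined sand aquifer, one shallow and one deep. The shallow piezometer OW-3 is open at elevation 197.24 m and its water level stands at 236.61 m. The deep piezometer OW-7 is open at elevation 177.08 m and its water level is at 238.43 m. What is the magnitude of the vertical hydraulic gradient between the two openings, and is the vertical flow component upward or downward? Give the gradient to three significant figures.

|i_v| ≈ 0.0903; vertical flow is upward

Total head at OW-3: h = 236.61 m (water level in the standpipe).
Total head at OW-7: h = 238.43 m.
Δh = h(OW-3) − h(OW-7) = 236.61 − 238.43 = -1.82 m.
Vertical separation Δz = 197.24 − 177.08 = 20.16 m.
|i_v| = |Δh| / Δz = 1.82 / 20.16 = 0.0903.
Head is higher in the deep piezometer, so vertical flow is upward (discharge condition).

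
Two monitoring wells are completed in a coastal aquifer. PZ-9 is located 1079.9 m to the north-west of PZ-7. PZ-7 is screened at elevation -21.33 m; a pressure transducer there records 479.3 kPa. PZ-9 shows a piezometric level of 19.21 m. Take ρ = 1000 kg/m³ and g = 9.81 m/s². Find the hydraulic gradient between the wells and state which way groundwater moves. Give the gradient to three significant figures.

i ≈ 0.00770; groundwater flows toward the north-west

Pressure head at PZ-7: ψ = P/(ρg) = 479.3×1000 / (1000 × 9.81) = 48.86 m.
Total head at PZ-7: h = z + ψ = -21.33 + 48.86 = 27.53 m.
Total head at PZ-9: h = 19.21 m (water level in the piezometer is the total head).
Head difference: h(PZ-7) − h(PZ-9) = 27.53 − 19.21 = 8.32 m.
Hydraulic gradient: i = |Δh| / L = 8.32 / 1079.9 = 0.00770.
Flow is from higher to lower head: from PZ-7 toward PZ-9, i.e. toward the north-west.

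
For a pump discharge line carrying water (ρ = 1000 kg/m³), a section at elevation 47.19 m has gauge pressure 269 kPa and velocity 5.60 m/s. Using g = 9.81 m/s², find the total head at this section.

h ≈ 76.21 m

Pressure head ψ = P/(ρg) = 269×1000 / (1000 × 9.81) = 27.42 m.
Velocity head = v²/(2g) = 5.60² / (2 × 9.81) = 1.598 m.
h = z + ψ + v²/(2g) = 47.19 + 27.42 + 1.598 = 76.21 m.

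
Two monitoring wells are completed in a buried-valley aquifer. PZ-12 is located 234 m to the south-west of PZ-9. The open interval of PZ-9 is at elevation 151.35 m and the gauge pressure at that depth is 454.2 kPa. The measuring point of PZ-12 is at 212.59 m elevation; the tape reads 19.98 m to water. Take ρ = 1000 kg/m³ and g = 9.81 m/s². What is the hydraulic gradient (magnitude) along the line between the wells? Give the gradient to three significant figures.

i ≈ 0.0215

Pressure head at PZ-9: ψ = P/(ρg) = 454.2×1000 / (1000 × 9.81) = 46.30 m.
Total head at PZ-9: h = z + ψ = 151.35 + 46.30 = 197.65 m.
Total head at PZ-12: h = 212.59 − 19.98 = 192.61 m.
Head difference: h(PZ-9) − h(PZ-12) = 197.65 − 192.61 = 5.04 m.
Hydraulic gradient: i = |Δh| / L = 5.04 / 234 = 0.0215.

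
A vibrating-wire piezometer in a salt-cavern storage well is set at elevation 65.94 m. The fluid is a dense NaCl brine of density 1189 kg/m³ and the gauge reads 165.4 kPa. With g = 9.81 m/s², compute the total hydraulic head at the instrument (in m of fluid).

ψ = P/(ρg) = 165.4×1000 / (1189 × 9.81) = 14.18 m.
h = z + ψ = 65.94 + 14.18 = 80.12 m.

h ≈ 80.12 m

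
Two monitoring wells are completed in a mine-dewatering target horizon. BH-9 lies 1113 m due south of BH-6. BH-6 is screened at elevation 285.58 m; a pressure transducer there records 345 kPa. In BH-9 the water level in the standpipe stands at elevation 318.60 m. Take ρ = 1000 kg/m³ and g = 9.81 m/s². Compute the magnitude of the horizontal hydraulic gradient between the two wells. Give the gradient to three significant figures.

i ≈ 0.00193

Pressure head at BH-6: ψ = P/(ρg) = 345×1000 / (1000 × 9.81) = 35.17 m.
Total head at BH-6: h = z + ψ = 285.58 + 35.17 = 320.75 m.
Total head at BH-9: h = 318.60 m (water level in the piezometer is the total head).
Head difference: h(BH-6) − h(BH-9) = 320.75 − 318.60 = 2.15 m.
Hydraulic gradient: i = |Δh| / L = 2.15 / 1113 = 0.00193.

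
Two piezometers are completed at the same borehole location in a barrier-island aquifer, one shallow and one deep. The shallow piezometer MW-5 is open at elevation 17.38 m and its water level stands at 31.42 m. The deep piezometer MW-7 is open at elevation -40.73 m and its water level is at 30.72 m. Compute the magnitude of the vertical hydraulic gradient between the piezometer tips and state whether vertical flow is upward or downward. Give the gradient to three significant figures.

Total head at MW-5: h = 31.42 m (water level in the standpipe).
Total head at MW-7: h = 30.72 m.
Δh = h(MW-5) − h(MW-7) = 31.42 − 30.72 = 0.70 m.
Vertical separation Δz = 17.38 − (-40.73) = 58.11 m.
|i_v| = |Δh| / Δz = 0.70 / 58.11 = 0.0120.
Head is higher in the shallow piezometer, so vertical flow is downward (recharge condition).

|i_v| ≈ 0.0120; vertical flow is downward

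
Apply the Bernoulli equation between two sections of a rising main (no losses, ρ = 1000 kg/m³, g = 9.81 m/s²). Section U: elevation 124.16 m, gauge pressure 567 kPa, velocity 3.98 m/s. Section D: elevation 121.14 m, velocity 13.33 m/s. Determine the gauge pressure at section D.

Pressure head at U: ψ₁ = P₁/(ρg) = 567×1000 / (1000 × 9.81) = 57.80 m.
Velocity heads: v₁²/2g = 3.98²/19.62 = 0.807 m; v₂²/2g = 13.33²/19.62 = 9.057 m.
Total head H = z₁ + ψ₁ + v₁²/2g = 124.16 + 57.80 + 0.807 = 182.77 m.
ψ₂ = H − z₂ − v₂²/2g = 182.77 − 121.14 − 9.057 = 52.57 m.
P₂ = ρgψ₂ = 1000 × 9.81 × 52.57 ≈ 516 kPa.

P₂ ≈ 516 kPa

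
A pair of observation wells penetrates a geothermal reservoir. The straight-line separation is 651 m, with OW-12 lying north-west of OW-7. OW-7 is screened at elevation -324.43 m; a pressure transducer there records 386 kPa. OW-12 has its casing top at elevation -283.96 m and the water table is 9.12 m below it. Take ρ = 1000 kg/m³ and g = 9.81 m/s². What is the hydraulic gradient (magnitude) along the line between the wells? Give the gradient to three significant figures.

i ≈ 0.0123

Pressure head at OW-7: ψ = P/(ρg) = 386×1000 / (1000 × 9.81) = 39.35 m.
Total head at OW-7: h = z + ψ = -324.43 + 39.35 = -285.08 m.
Total head at OW-12: h = -283.96 − 9.12 = -293.08 m.
Head difference: h(OW-7) − h(OW-12) = -285.08 − (-293.08) = 8.00 m.
Hydraulic gradient: i = |Δh| / L = 8.00 / 651 = 0.0123.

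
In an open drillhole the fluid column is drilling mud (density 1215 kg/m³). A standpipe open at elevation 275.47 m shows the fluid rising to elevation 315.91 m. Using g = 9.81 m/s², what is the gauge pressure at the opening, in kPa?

P ≈ 482 kPa

Pressure head ψ = h − z = 315.91 − 275.47 = 40.44 m.
P = ρgψ = 1215 × 9.81 × 40.44 = 482010 Pa ≈ 482 kPa.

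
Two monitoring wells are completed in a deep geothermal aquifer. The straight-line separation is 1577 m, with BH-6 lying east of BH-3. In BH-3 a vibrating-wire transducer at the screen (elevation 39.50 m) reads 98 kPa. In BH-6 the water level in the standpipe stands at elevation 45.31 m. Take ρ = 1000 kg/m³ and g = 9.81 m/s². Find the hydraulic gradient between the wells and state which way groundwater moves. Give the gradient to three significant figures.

i ≈ 0.00265; groundwater flows toward the east

Pressure head at BH-3: ψ = P/(ρg) = 98×1000 / (1000 × 9.81) = 9.99 m.
Total head at BH-3: h = z + ψ = 39.50 + 9.99 = 49.49 m.
Total head at BH-6: h = 45.31 m (water level in the piezometer is the total head).
Head difference: h(BH-3) − h(BH-6) = 49.49 − 45.31 = 4.18 m.
Hydraulic gradient: i = |Δh| / L = 4.18 / 1577 = 0.00265.
Flow is from higher to lower head: from BH-3 toward BH-6, i.e. toward the east.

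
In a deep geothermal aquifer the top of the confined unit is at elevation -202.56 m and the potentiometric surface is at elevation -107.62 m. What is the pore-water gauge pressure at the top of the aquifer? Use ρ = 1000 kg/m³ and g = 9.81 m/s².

P ≈ 931 kPa

Pressure head at the aquifer top: ψ = h − z = -107.62 − (-202.56) = 94.94 m.
P = ρgψ = 1000 × 9.81 × 94.94 = 931361 Pa ≈ 931 kPa.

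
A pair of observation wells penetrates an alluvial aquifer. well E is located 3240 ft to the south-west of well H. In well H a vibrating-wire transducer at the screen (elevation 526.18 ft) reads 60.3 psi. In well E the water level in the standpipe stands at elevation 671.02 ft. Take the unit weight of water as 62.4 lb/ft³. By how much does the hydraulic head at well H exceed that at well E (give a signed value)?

Pressure head at well H: ψ = 144·P/γ = 144 × 60.3 / 62.4 = 139.15 ft.
Total head at well H: h = z + ψ = 526.18 + 139.15 = 665.33 ft.
Total head at well E: h = 671.02 ft (water level in the piezometer is the total head).
Head difference: h(well H) − h(well E) = 665.33 − 671.02 = -5.69 ft.

Δh ≈ -5.69 ft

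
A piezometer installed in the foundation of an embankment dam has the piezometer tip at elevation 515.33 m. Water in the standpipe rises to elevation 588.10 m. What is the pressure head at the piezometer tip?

Total head h = 588.10 m (the water-surface elevation in the piezometer).
Pressure head ψ = h − z = 588.10 − 515.33 = 72.77 m.

ψ ≈ 72.77 m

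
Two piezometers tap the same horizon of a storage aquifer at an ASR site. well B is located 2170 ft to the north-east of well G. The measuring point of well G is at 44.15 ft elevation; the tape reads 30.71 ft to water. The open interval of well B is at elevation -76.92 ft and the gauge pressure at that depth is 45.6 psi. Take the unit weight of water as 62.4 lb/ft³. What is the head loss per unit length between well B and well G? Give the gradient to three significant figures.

i ≈ 0.00685 ft/ft

Total head at well G: h = 44.15 − 30.71 = 13.44 ft.
Pressure head at well B: ψ = 144·P/γ = 144 × 45.6 / 62.4 = 105.23 ft.
Total head at well B: h = z + ψ = -76.92 + 105.23 = 28.31 ft.
Head difference: h(well G) − h(well B) = 13.44 − 28.31 = -14.87 ft.
Hydraulic gradient: i = |Δh| / L = 14.87 / 2170 = 0.00685.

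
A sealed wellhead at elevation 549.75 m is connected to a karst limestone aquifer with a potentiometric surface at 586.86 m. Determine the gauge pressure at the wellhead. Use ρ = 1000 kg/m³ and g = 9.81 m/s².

Head above the cap: Δh = 586.86 − 549.75 = 37.11 m.
P = ρgΔh = 1000 × 9.81 × 37.11 = 364049 Pa ≈ 364 kPa.

P ≈ 364 kPa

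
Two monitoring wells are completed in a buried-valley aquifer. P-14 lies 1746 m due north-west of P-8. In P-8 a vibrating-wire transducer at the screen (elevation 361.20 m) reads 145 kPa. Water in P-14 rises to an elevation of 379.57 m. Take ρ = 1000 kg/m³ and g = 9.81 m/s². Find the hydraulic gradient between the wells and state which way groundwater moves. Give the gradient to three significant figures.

i ≈ 0.00206; groundwater flows toward the south-east

Pressure head at P-8: ψ = P/(ρg) = 145×1000 / (1000 × 9.81) = 14.78 m.
Total head at P-8: h = z + ψ = 361.20 + 14.78 = 375.98 m.
Total head at P-14: h = 379.57 m (water level in the piezometer is the total head).
Head difference: h(P-8) − h(P-14) = 375.98 − 379.57 = -3.59 m.
Hydraulic gradient: i = |Δh| / L = 3.59 / 1746 = 0.00206.
Flow is from higher to lower head: from P-14 toward P-8, i.e. toward the south-east.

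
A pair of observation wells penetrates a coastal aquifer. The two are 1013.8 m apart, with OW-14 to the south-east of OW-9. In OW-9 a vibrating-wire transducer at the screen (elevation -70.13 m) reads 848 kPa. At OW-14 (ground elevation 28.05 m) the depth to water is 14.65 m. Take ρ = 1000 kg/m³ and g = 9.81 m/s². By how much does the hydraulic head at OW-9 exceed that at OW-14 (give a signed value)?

Δh ≈ 2.91 m

Pressure head at OW-9: ψ = P/(ρg) = 848×1000 / (1000 × 9.81) = 86.44 m.
Total head at OW-9: h = z + ψ = -70.13 + 86.44 = 16.31 m.
Total head at OW-14: h = 28.05 − 14.65 = 13.40 m.
Head difference: h(OW-9) − h(OW-14) = 16.31 − 13.40 = 2.91 m.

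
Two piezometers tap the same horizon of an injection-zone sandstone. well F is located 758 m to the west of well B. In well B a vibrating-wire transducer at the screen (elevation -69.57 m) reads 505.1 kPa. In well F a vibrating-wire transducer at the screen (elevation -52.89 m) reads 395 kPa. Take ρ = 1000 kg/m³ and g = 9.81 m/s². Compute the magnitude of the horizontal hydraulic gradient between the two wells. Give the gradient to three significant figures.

i ≈ 0.00720

Pressure head at well B: ψ = P/(ρg) = 505.1×1000 / (1000 × 9.81) = 51.49 m.
Total head at well B: h = z + ψ = -69.57 + 51.49 = -18.08 m.
Pressure head at well F: ψ = P/(ρg) = 395×1000 / (1000 × 9.81) = 40.27 m.
Total head at well F: h = z + ψ = -52.89 + 40.27 = -12.62 m.
Head difference: h(well B) − h(well F) = -18.08 − (-12.62) = -5.46 m.
Hydraulic gradient: i = |Δh| / L = 5.46 / 758 = 0.00720.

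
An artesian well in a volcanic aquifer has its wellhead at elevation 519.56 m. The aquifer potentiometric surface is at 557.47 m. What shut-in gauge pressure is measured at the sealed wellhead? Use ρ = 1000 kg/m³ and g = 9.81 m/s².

Head above the cap: Δh = 557.47 − 519.56 = 37.91 m.
P = ρgΔh = 1000 × 9.81 × 37.91 = 371897 Pa ≈ 372 kPa.

P ≈ 372 kPa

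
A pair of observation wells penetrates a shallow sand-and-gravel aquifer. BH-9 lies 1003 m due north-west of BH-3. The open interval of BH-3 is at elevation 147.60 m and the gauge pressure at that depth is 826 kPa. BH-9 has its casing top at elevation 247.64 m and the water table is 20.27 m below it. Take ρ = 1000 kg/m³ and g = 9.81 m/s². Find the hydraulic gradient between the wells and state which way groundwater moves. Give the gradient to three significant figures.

i ≈ 0.00442; groundwater flows toward the north-west

Pressure head at BH-3: ψ = P/(ρg) = 826×1000 / (1000 × 9.81) = 84.20 m.
Total head at BH-3: h = z + ψ = 147.60 + 84.20 = 231.80 m.
Total head at BH-9: h = 247.64 − 20.27 = 227.37 m.
Head difference: h(BH-3) − h(BH-9) = 231.80 − 227.37 = 4.43 m.
Hydraulic gradient: i = |Δh| / L = 4.43 / 1003 = 0.00442.
Flow is from higher to lower head: from BH-3 toward BH-9, i.e. toward the north-west.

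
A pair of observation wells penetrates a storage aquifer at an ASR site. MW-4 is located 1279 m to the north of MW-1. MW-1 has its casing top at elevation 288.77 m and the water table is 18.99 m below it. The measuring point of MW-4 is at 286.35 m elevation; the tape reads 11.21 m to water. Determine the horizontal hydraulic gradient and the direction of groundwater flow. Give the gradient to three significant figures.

i ≈ 0.00419; groundwater flows toward the south

Total head at MW-1: h = 288.77 − 18.99 = 269.78 m.
Total head at MW-4: h = 286.35 − 11.21 = 275.14 m.
Head difference: h(MW-1) − h(MW-4) = 269.78 − 275.14 = -5.36 m.
Hydraulic gradient: i = |Δh| / L = 5.36 / 1279 = 0.00419.
Flow is from higher to lower head: from MW-4 toward MW-1, i.e. toward the south.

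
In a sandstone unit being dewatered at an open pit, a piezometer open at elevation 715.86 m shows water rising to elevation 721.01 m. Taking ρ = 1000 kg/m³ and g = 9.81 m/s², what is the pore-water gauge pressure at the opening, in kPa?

Pressure head ψ = h − z = 721.01 − 715.86 = 5.15 m.
P = ρgψ = 1000 × 9.81 × 5.15 = 50522 Pa ≈ 50.5 kPa.

P ≈ 50.5 kPa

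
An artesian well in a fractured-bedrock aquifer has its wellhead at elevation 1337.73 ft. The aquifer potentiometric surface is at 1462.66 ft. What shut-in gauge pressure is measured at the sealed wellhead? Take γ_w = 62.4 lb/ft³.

P ≈ 54.1 psi

Head above the cap: Δh = 1462.66 − 1337.73 = 124.93 ft.
P = γΔh/144 = 62.4 × 124.93 / 144 = 54.1 psi.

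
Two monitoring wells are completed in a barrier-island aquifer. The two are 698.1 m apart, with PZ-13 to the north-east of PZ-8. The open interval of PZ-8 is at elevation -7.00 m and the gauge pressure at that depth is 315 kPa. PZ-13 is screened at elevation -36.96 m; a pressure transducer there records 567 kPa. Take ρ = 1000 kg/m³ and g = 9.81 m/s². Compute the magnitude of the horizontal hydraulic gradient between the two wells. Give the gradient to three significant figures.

i ≈ 0.00612

Pressure head at PZ-8: ψ = P/(ρg) = 315×1000 / (1000 × 9.81) = 32.11 m.
Total head at PZ-8: h = z + ψ = -7.00 + 32.11 = 25.11 m.
Pressure head at PZ-13: ψ = P/(ρg) = 567×1000 / (1000 × 9.81) = 57.80 m.
Total head at PZ-13: h = z + ψ = -36.96 + 57.80 = 20.84 m.
Head difference: h(PZ-8) − h(PZ-13) = 25.11 − 20.84 = 4.27 m.
Hydraulic gradient: i = |Δh| / L = 4.27 / 698.1 = 0.00612.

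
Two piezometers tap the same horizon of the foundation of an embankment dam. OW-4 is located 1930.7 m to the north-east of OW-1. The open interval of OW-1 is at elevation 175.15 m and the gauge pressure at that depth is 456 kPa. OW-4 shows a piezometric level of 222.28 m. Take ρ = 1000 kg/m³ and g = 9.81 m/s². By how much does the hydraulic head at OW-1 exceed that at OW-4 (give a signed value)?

Pressure head at OW-1: ψ = P/(ρg) = 456×1000 / (1000 × 9.81) = 46.48 m.
Total head at OW-1: h = z + ψ = 175.15 + 46.48 = 221.63 m.
Total head at OW-4: h = 222.28 m (water level in the piezometer is the total head).
Head difference: h(OW-1) − h(OW-4) = 221.63 − 222.28 = -0.65 m.

Δh ≈ -0.65 m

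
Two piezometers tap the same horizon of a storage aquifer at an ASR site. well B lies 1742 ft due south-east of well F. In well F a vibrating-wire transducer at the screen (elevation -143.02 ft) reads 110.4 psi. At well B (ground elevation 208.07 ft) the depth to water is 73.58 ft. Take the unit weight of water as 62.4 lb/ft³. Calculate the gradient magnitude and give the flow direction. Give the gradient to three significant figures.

Pressure head at well F: ψ = 144·P/γ = 144 × 110.4 / 62.4 = 254.77 ft.
Total head at well F: h = z + ψ = -143.02 + 254.77 = 111.75 ft.
Total head at well B: h = 208.07 − 73.58 = 134.49 ft.
Head difference: h(well F) − h(well B) = 111.75 − 134.49 = -22.74 ft.
Hydraulic gradient: i = |Δh| / L = 22.74 / 1742 = 0.0131.
Flow is from higher to lower head: from well B toward well F, i.e. toward the north-west.

i ≈ 0.0131; groundwater flows toward the north-west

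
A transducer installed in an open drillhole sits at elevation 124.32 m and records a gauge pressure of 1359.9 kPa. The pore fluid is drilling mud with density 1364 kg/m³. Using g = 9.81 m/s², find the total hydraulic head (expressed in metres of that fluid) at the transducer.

ψ = P/(ρg) = 1359.9×1000 / (1364 × 9.81) = 101.63 m.
h = z + ψ = 124.32 + 101.63 = 225.95 m.

h ≈ 225.95 m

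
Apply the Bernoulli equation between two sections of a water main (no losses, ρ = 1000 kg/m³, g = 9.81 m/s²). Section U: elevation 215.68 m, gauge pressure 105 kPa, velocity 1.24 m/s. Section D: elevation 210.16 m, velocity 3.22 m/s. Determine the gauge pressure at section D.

Pressure head at U: ψ₁ = P₁/(ρg) = 105×1000 / (1000 × 9.81) = 10.70 m.
Velocity heads: v₁²/2g = 1.24²/19.62 = 0.078 m; v₂²/2g = 3.22²/19.62 = 0.528 m.
Total head H = z₁ + ψ₁ + v₁²/2g = 215.68 + 10.70 + 0.078 = 226.46 m.
ψ₂ = H − z₂ − v₂²/2g = 226.46 − 210.16 − 0.528 = 15.77 m.
P₂ = ρgψ₂ = 1000 × 9.81 × 15.77 ≈ 155 kPa.

P₂ ≈ 155 kPa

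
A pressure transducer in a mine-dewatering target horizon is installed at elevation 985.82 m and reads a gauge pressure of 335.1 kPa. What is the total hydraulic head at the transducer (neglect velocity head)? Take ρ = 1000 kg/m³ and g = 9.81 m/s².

ψ = P/(ρg) = 335.1×1000 / (1000 × 9.81) = 34.16 m.
h = z + ψ = 985.82 + 34.16 = 1019.98 m.

h ≈ 1019.98 m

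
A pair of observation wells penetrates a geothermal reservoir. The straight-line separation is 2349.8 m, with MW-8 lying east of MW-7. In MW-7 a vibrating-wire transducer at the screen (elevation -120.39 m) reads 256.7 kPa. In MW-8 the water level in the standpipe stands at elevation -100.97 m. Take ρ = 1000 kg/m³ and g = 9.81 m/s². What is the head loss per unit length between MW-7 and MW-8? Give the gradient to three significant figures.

Pressure head at MW-7: ψ = P/(ρg) = 256.7×1000 / (1000 × 9.81) = 26.17 m.
Total head at MW-7: h = z + ψ = -120.39 + 26.17 = -94.22 m.
Total head at MW-8: h = -100.97 m (water level in the piezometer is the total head).
Head difference: h(MW-7) − h(MW-8) = -94.22 − (-100.97) = 6.75 m.
Hydraulic gradient: i = |Δh| / L = 6.75 / 2349.8 = 0.00287.

i ≈ 0.00287 m/m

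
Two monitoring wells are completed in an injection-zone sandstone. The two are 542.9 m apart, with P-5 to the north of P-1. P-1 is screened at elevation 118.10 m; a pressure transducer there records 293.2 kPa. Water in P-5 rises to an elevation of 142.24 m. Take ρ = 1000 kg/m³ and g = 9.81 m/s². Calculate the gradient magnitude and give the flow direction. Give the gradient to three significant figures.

Pressure head at P-1: ψ = P/(ρg) = 293.2×1000 / (1000 × 9.81) = 29.89 m.
Total head at P-1: h = z + ψ = 118.10 + 29.89 = 147.99 m.
Total head at P-5: h = 142.24 m (water level in the piezometer is the total head).
Head difference: h(P-1) − h(P-5) = 147.99 − 142.24 = 5.75 m.
Hydraulic gradient: i = |Δh| / L = 5.75 / 542.9 = 0.0106.
Flow is from higher to lower head: from P-1 toward P-5, i.e. toward the north.

i ≈ 0.0106; groundwater flows toward the north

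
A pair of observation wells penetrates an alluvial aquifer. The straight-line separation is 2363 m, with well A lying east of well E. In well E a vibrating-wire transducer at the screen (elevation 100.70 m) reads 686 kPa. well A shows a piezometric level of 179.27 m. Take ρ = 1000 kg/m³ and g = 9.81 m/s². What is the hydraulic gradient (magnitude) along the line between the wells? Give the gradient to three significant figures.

Pressure head at well E: ψ = P/(ρg) = 686×1000 / (1000 × 9.81) = 69.93 m.
Total head at well E: h = z + ψ = 100.70 + 69.93 = 170.63 m.
Total head at well A: h = 179.27 m (water level in the piezometer is the total head).
Head difference: h(well E) − h(well A) = 170.63 − 179.27 = -8.64 m.
Hydraulic gradient: i = |Δh| / L = 8.64 / 2363 = 0.00366.

i ≈ 0.00366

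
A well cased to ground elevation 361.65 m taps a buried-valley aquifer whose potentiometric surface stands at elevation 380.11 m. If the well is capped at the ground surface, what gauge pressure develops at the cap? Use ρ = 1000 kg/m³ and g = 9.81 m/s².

P ≈ 181 kPa

Head above the cap: Δh = 380.11 − 361.65 = 18.46 m.
P = ρgΔh = 1000 × 9.81 × 18.46 = 181093 Pa ≈ 181 kPa.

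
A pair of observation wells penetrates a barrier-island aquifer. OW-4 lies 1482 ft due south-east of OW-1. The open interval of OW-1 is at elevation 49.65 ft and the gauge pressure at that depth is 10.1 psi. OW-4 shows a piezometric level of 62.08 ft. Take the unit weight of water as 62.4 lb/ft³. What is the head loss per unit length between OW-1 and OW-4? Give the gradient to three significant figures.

i ≈ 0.00734 ft/ft

Pressure head at OW-1: ψ = 144·P/γ = 144 × 10.1 / 62.4 = 23.31 ft.
Total head at OW-1: h = z + ψ = 49.65 + 23.31 = 72.96 ft.
Total head at OW-4: h = 62.08 ft (water level in the piezometer is the total head).
Head difference: h(OW-1) − h(OW-4) = 72.96 − 62.08 = 10.88 ft.
Hydraulic gradient: i = |Δh| / L = 10.88 / 1482 = 0.00734.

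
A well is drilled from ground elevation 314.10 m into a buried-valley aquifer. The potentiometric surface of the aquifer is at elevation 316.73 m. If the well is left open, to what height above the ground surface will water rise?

Water rises to the potentiometric surface, so the rise above ground = 316.73 − 314.10 = 2.63 m.

≈ 2.63 m above ground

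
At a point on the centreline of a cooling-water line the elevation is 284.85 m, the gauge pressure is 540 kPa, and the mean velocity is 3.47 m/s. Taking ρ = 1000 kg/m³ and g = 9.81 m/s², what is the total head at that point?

h ≈ 340.51 m

Pressure head ψ = P/(ρg) = 540×1000 / (1000 × 9.81) = 55.05 m.
Velocity head = v²/(2g) = 3.47² / (2 × 9.81) = 0.614 m.
h = z + ψ + v²/(2g) = 284.85 + 55.05 + 0.614 = 340.51 m.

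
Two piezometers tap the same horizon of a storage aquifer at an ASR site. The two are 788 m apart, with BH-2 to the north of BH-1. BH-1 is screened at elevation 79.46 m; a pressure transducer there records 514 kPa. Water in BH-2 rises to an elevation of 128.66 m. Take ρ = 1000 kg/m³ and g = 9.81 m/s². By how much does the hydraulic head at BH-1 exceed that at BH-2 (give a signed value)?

Δh ≈ 3.20 m

Pressure head at BH-1: ψ = P/(ρg) = 514×1000 / (1000 × 9.81) = 52.40 m.
Total head at BH-1: h = z + ψ = 79.46 + 52.40 = 131.86 m.
Total head at BH-2: h = 128.66 m (water level in the piezometer is the total head).
Head difference: h(BH-1) − h(BH-2) = 131.86 − 128.66 = 3.20 m.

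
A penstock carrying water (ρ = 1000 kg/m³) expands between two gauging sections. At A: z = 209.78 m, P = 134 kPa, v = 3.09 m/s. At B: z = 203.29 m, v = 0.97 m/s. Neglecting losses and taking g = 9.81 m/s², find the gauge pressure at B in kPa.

Pressure head at A: ψ₁ = P₁/(ρg) = 134×1000 / (1000 × 9.81) = 13.66 m.
Velocity heads: v₁²/2g = 3.09²/19.62 = 0.487 m; v₂²/2g = 0.97²/19.62 = 0.048 m.
Total head H = z₁ + ψ₁ + v₁²/2g = 209.78 + 13.66 + 0.487 = 223.93 m.
ψ₂ = H − z₂ − v₂²/2g = 223.93 − 203.29 − 0.048 = 20.59 m.
P₂ = ρgψ₂ = 1000 × 9.81 × 20.59 ≈ 202 kPa.

P₂ ≈ 202 kPa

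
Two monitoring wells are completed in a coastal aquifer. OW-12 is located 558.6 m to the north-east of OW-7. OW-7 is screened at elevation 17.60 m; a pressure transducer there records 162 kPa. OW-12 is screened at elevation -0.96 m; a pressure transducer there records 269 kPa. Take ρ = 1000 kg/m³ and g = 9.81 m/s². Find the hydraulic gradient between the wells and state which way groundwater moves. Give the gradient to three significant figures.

Pressure head at OW-7: ψ = P/(ρg) = 162×1000 / (1000 × 9.81) = 16.51 m.
Total head at OW-7: h = z + ψ = 17.60 + 16.51 = 34.11 m.
Pressure head at OW-12: ψ = P/(ρg) = 269×1000 / (1000 × 9.81) = 27.42 m.
Total head at OW-12: h = z + ψ = -0.96 + 27.42 = 26.46 m.
Head difference: h(OW-7) − h(OW-12) = 34.11 − 26.46 = 7.65 m.
Hydraulic gradient: i = |Δh| / L = 7.65 / 558.6 = 0.0137.
Flow is from higher to lower head: from OW-7 toward OW-12, i.e. toward the north-east.

i ≈ 0.0137; groundwater flows toward the north-east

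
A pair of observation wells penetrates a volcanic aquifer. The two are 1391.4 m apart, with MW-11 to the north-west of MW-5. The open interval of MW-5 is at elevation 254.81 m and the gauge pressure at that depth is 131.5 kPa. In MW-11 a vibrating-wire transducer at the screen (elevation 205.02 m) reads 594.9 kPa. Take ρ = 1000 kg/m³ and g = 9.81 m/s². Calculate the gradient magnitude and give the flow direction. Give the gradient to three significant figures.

Pressure head at MW-5: ψ = P/(ρg) = 131.5×1000 / (1000 × 9.81) = 13.40 m.
Total head at MW-5: h = z + ψ = 254.81 + 13.40 = 268.21 m.
Pressure head at MW-11: ψ = P/(ρg) = 594.9×1000 / (1000 × 9.81) = 60.64 m.
Total head at MW-11: h = z + ψ = 205.02 + 60.64 = 265.66 m.
Head difference: h(MW-5) − h(MW-11) = 268.21 − 265.66 = 2.55 m.
Hydraulic gradient: i = |Δh| / L = 2.55 / 1391.4 = 0.00183.
Flow is from higher to lower head: from MW-5 toward MW-11, i.e. toward the north-west.

i ≈ 0.00183; groundwater flows toward the north-west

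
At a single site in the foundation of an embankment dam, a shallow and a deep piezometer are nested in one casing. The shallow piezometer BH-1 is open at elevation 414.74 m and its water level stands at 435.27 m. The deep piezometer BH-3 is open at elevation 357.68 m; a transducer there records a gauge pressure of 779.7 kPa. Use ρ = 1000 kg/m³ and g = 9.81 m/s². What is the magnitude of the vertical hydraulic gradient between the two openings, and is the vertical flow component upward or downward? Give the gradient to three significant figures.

Total head at BH-1: h = 435.27 m (water level in the standpipe).
Pressure head at BH-3: ψ = P/(ρg) = 779.7×1000 / (1000 × 9.81) = 79.48 m.
Total head at BH-3: h = z + ψ = 357.68 + 79.48 = 437.16 m.
Δh = h(BH-1) − h(BH-3) = 435.27 − 437.16 = -1.89 m.
Vertical separation Δz = 414.74 − 357.68 = 57.06 m.
|i_v| = |Δh| / Δz = 1.89 / 57.06 = 0.0331.
Head is higher in the deep piezometer, so vertical flow is upward (discharge condition).

|i_v| ≈ 0.0331; vertical flow is upward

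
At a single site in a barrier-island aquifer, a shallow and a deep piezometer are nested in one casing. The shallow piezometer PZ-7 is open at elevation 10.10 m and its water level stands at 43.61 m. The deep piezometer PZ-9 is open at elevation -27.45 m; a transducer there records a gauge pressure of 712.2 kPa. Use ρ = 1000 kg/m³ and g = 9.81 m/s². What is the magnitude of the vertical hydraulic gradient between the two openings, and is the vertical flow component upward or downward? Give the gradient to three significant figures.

Total head at PZ-7: h = 43.61 m (water level in the standpipe).
Pressure head at PZ-9: ψ = P/(ρg) = 712.2×1000 / (1000 × 9.81) = 72.60 m.
Total head at PZ-9: h = z + ψ = -27.45 + 72.60 = 45.15 m.
Δh = h(PZ-7) − h(PZ-9) = 43.61 − 45.15 = -1.54 m.
Vertical separation Δz = 10.10 − (-27.45) = 37.55 m.
|i_v| = |Δh| / Δz = 1.54 / 37.55 = 0.0410.
Head is higher in the deep piezometer, so vertical flow is upward (discharge condition).

|i_v| ≈ 0.0410; vertical flow is upward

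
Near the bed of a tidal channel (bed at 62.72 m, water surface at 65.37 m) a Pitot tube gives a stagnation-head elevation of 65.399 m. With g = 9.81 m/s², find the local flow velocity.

v ≈ 0.754 m/s

Near the bed, under hydrostatic conditions, the piezometric head (z + ψ) equals the free-surface elevation, 65.37 m.
Velocity head = total − piezometric = 65.399 − 65.37 = 0.029 m.
v = √(2g·h_v) = √(2 × 9.81 × 0.029) = 0.754 m/s.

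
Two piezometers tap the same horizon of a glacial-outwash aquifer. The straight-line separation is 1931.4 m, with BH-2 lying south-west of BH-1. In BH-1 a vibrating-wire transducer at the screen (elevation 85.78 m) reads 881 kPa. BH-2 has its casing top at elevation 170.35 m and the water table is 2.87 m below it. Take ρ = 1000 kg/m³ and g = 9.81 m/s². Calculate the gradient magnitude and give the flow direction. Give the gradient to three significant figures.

Pressure head at BH-1: ψ = P/(ρg) = 881×1000 / (1000 × 9.81) = 89.81 m.
Total head at BH-1: h = z + ψ = 85.78 + 89.81 = 175.59 m.
Total head at BH-2: h = 170.35 − 2.87 = 167.48 m.
Head difference: h(BH-1) − h(BH-2) = 175.59 − 167.48 = 8.11 m.
Hydraulic gradient: i = |Δh| / L = 8.11 / 1931.4 = 0.00420.
Flow is from higher to lower head: from BH-1 toward BH-2, i.e. toward the south-west.

i ≈ 0.00420; groundwater flows toward the south-west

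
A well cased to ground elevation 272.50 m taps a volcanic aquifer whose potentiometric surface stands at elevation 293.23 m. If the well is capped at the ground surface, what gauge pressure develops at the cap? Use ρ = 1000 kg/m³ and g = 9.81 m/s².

P ≈ 203 kPa

Head above the cap: Δh = 293.23 − 272.50 = 20.73 m.
P = ρgΔh = 1000 × 9.81 × 20.73 = 203361 Pa ≈ 203 kPa.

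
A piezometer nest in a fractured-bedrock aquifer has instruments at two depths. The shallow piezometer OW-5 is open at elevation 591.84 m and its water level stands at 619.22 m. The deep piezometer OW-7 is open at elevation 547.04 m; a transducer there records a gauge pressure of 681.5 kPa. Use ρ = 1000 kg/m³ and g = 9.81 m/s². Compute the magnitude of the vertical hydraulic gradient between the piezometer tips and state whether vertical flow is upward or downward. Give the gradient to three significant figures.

Total head at OW-5: h = 619.22 m (water level in the standpipe).
Pressure head at OW-7: ψ = P/(ρg) = 681.5×1000 / (1000 × 9.81) = 69.47 m.
Total head at OW-7: h = z + ψ = 547.04 + 69.47 = 616.51 m.
Δh = h(OW-5) − h(OW-7) = 619.22 − 616.51 = 2.71 m.
Vertical separation Δz = 591.84 − 547.04 = 44.80 m.
|i_v| = |Δh| / Δz = 2.71 / 44.80 = 0.0605.
Head is higher in the shallow piezometer, so vertical flow is downward (recharge condition).

|i_v| ≈ 0.0605; vertical flow is downward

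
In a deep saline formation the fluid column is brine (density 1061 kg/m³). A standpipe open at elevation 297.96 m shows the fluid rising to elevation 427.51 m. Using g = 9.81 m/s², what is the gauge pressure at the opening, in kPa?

P ≈ 1350 kPa

Pressure head ψ = h − z = 427.51 − 297.96 = 129.55 m.
P = ρgψ = 1061 × 9.81 × 129.55 = 1348410 Pa ≈ 1350 kPa.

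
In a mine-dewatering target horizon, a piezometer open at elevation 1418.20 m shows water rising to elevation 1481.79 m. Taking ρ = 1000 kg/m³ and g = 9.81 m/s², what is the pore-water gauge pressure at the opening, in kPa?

P ≈ 624 kPa

Pressure head ψ = h − z = 1481.79 − 1418.20 = 63.59 m.
P = ρgψ = 1000 × 9.81 × 63.59 = 623818 Pa ≈ 624 kPa.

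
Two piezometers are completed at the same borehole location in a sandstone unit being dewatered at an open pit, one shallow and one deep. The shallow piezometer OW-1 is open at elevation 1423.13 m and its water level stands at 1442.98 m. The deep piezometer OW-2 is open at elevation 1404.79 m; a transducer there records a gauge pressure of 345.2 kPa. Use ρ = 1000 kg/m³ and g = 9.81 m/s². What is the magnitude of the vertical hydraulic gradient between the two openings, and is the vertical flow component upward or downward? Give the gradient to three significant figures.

|i_v| ≈ 0.164; vertical flow is downward

Total head at OW-1: h = 1442.98 m (water level in the standpipe).
Pressure head at OW-2: ψ = P/(ρg) = 345.2×1000 / (1000 × 9.81) = 35.19 m.
Total head at OW-2: h = z + ψ = 1404.79 + 35.19 = 1439.98 m.
Δh = h(OW-1) − h(OW-2) = 1442.98 − 1439.98 = 3.00 m.
Vertical separation Δz = 1423.13 − 1404.79 = 18.34 m.
|i_v| = |Δh| / Δz = 3.00 / 18.34 = 0.164.
Head is higher in the shallow piezometer, so vertical flow is downward (recharge condition).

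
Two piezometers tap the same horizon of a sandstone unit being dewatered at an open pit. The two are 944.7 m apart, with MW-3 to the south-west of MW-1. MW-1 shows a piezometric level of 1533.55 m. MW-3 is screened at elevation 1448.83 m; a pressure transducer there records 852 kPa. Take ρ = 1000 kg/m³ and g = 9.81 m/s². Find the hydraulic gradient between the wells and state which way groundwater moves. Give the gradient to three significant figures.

Total head at MW-1: h = 1533.55 m (water level in the piezometer is the total head).
Pressure head at MW-3: ψ = P/(ρg) = 852×1000 / (1000 × 9.81) = 86.85 m.
Total head at MW-3: h = z + ψ = 1448.83 + 86.85 = 1535.68 m.
Head difference: h(MW-1) − h(MW-3) = 1533.55 − 1535.68 = -2.13 m.
Hydraulic gradient: i = |Δh| / L = 2.13 / 944.7 = 0.00225.
Flow is from higher to lower head: from MW-3 toward MW-1, i.e. toward the north-east.

i ≈ 0.00225; groundwater flows toward the north-east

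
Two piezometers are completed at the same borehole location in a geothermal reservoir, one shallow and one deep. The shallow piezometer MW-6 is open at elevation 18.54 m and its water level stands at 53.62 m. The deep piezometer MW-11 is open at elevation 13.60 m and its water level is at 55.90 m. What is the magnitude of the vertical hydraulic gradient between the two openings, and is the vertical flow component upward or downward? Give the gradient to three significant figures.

Total head at MW-6: h = 53.62 m (water level in the standpipe).
Total head at MW-11: h = 55.90 m.
Δh = h(MW-6) − h(MW-11) = 53.62 − 55.90 = -2.28 m.
Vertical separation Δz = 18.54 − 13.60 = 4.94 m.
|i_v| = |Δh| / Δz = 2.28 / 4.94 = 0.462.
Head is higher in the deep piezometer, so vertical flow is upward (discharge condition).

|i_v| ≈ 0.462; vertical flow is upward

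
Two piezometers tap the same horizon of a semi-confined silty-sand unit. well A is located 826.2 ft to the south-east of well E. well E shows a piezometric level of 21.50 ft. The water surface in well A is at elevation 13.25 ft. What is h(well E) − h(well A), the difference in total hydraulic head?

Δh ≈ 8.25 ft

Total head at well E: h = 21.50 ft (water level in the piezometer is the total head).
Total head at well A: h = 13.25 ft (water level in the piezometer is the total head).
Head difference: h(well E) − h(well A) = 21.50 − 13.25 = 8.25 ft.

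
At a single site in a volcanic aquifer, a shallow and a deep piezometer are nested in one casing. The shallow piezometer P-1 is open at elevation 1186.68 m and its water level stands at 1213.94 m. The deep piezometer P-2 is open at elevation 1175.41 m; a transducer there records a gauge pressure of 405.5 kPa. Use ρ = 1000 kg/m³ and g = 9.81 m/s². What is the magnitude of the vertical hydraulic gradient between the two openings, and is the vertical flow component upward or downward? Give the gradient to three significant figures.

Total head at P-1: h = 1213.94 m (water level in the standpipe).
Pressure head at P-2: ψ = P/(ρg) = 405.5×1000 / (1000 × 9.81) = 41.34 m.
Total head at P-2: h = z + ψ = 1175.41 + 41.34 = 1216.75 m.
Δh = h(P-1) − h(P-2) = 1213.94 − 1216.75 = -2.81 m.
Vertical separation Δz = 1186.68 − 1175.41 = 11.27 m.
|i_v| = |Δh| / Δz = 2.81 / 11.27 = 0.249.
Head is higher in the deep piezometer, so vertical flow is upward (discharge condition).

|i_v| ≈ 0.249; vertical flow is upward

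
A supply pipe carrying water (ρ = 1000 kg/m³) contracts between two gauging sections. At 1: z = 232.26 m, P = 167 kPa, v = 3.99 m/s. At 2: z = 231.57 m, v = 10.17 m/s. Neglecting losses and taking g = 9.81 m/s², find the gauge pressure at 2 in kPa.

P₂ ≈ 130 kPa

Pressure head at 1: ψ₁ = P₁/(ρg) = 167×1000 / (1000 × 9.81) = 17.02 m.
Velocity heads: v₁²/2g = 3.99²/19.62 = 0.811 m; v₂²/2g = 10.17²/19.62 = 5.272 m.
Total head H = z₁ + ψ₁ + v₁²/2g = 232.26 + 17.02 + 0.811 = 250.09 m.
ψ₂ = H − z₂ − v₂²/2g = 250.09 − 231.57 − 5.272 = 13.25 m.
P₂ = ρgψ₂ = 1000 × 9.81 × 13.25 ≈ 130 kPa.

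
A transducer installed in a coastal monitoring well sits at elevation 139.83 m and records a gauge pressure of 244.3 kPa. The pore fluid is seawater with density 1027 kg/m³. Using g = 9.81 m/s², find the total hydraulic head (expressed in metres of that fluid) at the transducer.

ψ = P/(ρg) = 244.3×1000 / (1027 × 9.81) = 24.25 m.
h = z + ψ = 139.83 + 24.25 = 164.08 m.

h ≈ 164.08 m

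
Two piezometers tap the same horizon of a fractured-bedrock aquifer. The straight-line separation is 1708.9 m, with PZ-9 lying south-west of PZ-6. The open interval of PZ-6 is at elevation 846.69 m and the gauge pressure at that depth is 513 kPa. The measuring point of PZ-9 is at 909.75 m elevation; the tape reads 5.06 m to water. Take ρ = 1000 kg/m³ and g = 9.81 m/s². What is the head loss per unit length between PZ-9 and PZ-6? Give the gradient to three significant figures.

i ≈ 0.00334 m/m

Pressure head at PZ-6: ψ = P/(ρg) = 513×1000 / (1000 × 9.81) = 52.29 m.
Total head at PZ-6: h = z + ψ = 846.69 + 52.29 = 898.98 m.
Total head at PZ-9: h = 909.75 − 5.06 = 904.69 m.
Head difference: h(PZ-6) − h(PZ-9) = 898.98 − 904.69 = -5.71 m.
Hydraulic gradient: i = |Δh| / L = 5.71 / 1708.9 = 0.00334.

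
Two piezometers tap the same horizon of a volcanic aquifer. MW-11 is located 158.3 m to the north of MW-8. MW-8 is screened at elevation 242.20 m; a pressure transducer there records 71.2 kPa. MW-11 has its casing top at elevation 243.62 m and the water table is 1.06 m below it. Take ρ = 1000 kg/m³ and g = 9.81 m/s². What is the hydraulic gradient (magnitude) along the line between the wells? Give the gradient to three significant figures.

i ≈ 0.0436

Pressure head at MW-8: ψ = P/(ρg) = 71.2×1000 / (1000 × 9.81) = 7.26 m.
Total head at MW-8: h = z + ψ = 242.20 + 7.26 = 249.46 m.
Total head at MW-11: h = 243.62 − 1.06 = 242.56 m.
Head difference: h(MW-8) − h(MW-11) = 249.46 − 242.56 = 6.90 m.
Hydraulic gradient: i = |Δh| / L = 6.90 / 158.3 = 0.0436.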